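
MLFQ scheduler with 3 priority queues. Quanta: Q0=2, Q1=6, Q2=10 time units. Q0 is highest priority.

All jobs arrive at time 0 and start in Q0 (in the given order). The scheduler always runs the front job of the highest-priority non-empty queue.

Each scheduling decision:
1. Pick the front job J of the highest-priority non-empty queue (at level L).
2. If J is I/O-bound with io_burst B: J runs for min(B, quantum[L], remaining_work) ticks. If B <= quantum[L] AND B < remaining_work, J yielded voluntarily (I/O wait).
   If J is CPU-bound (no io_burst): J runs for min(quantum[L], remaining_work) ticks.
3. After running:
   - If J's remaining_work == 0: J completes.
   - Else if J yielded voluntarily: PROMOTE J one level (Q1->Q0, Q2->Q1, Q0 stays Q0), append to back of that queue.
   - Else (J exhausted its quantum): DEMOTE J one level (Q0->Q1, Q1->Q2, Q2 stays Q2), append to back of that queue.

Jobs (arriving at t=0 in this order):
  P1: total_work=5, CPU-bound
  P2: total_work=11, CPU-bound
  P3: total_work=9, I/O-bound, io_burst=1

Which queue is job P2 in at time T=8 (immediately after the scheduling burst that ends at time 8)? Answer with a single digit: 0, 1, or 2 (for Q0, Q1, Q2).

Answer: 1

Derivation:
t=0-2: P1@Q0 runs 2, rem=3, quantum used, demote→Q1. Q0=[P2,P3] Q1=[P1] Q2=[]
t=2-4: P2@Q0 runs 2, rem=9, quantum used, demote→Q1. Q0=[P3] Q1=[P1,P2] Q2=[]
t=4-5: P3@Q0 runs 1, rem=8, I/O yield, promote→Q0. Q0=[P3] Q1=[P1,P2] Q2=[]
t=5-6: P3@Q0 runs 1, rem=7, I/O yield, promote→Q0. Q0=[P3] Q1=[P1,P2] Q2=[]
t=6-7: P3@Q0 runs 1, rem=6, I/O yield, promote→Q0. Q0=[P3] Q1=[P1,P2] Q2=[]
t=7-8: P3@Q0 runs 1, rem=5, I/O yield, promote→Q0. Q0=[P3] Q1=[P1,P2] Q2=[]
t=8-9: P3@Q0 runs 1, rem=4, I/O yield, promote→Q0. Q0=[P3] Q1=[P1,P2] Q2=[]
t=9-10: P3@Q0 runs 1, rem=3, I/O yield, promote→Q0. Q0=[P3] Q1=[P1,P2] Q2=[]
t=10-11: P3@Q0 runs 1, rem=2, I/O yield, promote→Q0. Q0=[P3] Q1=[P1,P2] Q2=[]
t=11-12: P3@Q0 runs 1, rem=1, I/O yield, promote→Q0. Q0=[P3] Q1=[P1,P2] Q2=[]
t=12-13: P3@Q0 runs 1, rem=0, completes. Q0=[] Q1=[P1,P2] Q2=[]
t=13-16: P1@Q1 runs 3, rem=0, completes. Q0=[] Q1=[P2] Q2=[]
t=16-22: P2@Q1 runs 6, rem=3, quantum used, demote→Q2. Q0=[] Q1=[] Q2=[P2]
t=22-25: P2@Q2 runs 3, rem=0, completes. Q0=[] Q1=[] Q2=[]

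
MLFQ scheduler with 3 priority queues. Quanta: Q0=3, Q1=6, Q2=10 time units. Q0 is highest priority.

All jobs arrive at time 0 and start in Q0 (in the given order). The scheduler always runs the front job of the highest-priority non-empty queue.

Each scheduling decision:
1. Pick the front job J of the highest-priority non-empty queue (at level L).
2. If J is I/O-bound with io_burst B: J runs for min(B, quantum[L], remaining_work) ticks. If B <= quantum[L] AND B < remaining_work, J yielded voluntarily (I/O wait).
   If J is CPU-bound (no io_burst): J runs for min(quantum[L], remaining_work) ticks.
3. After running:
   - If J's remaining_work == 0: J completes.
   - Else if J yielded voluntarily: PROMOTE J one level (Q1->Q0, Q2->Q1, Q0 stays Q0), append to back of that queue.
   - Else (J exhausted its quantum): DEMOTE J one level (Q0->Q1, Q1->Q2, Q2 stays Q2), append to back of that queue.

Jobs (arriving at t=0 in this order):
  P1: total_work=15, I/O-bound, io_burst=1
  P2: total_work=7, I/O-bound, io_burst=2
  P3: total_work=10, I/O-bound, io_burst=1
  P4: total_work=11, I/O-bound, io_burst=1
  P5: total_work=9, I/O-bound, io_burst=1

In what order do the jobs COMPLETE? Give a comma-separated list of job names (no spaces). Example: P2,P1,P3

t=0-1: P1@Q0 runs 1, rem=14, I/O yield, promote→Q0. Q0=[P2,P3,P4,P5,P1] Q1=[] Q2=[]
t=1-3: P2@Q0 runs 2, rem=5, I/O yield, promote→Q0. Q0=[P3,P4,P5,P1,P2] Q1=[] Q2=[]
t=3-4: P3@Q0 runs 1, rem=9, I/O yield, promote→Q0. Q0=[P4,P5,P1,P2,P3] Q1=[] Q2=[]
t=4-5: P4@Q0 runs 1, rem=10, I/O yield, promote→Q0. Q0=[P5,P1,P2,P3,P4] Q1=[] Q2=[]
t=5-6: P5@Q0 runs 1, rem=8, I/O yield, promote→Q0. Q0=[P1,P2,P3,P4,P5] Q1=[] Q2=[]
t=6-7: P1@Q0 runs 1, rem=13, I/O yield, promote→Q0. Q0=[P2,P3,P4,P5,P1] Q1=[] Q2=[]
t=7-9: P2@Q0 runs 2, rem=3, I/O yield, promote→Q0. Q0=[P3,P4,P5,P1,P2] Q1=[] Q2=[]
t=9-10: P3@Q0 runs 1, rem=8, I/O yield, promote→Q0. Q0=[P4,P5,P1,P2,P3] Q1=[] Q2=[]
t=10-11: P4@Q0 runs 1, rem=9, I/O yield, promote→Q0. Q0=[P5,P1,P2,P3,P4] Q1=[] Q2=[]
t=11-12: P5@Q0 runs 1, rem=7, I/O yield, promote→Q0. Q0=[P1,P2,P3,P4,P5] Q1=[] Q2=[]
t=12-13: P1@Q0 runs 1, rem=12, I/O yield, promote→Q0. Q0=[P2,P3,P4,P5,P1] Q1=[] Q2=[]
t=13-15: P2@Q0 runs 2, rem=1, I/O yield, promote→Q0. Q0=[P3,P4,P5,P1,P2] Q1=[] Q2=[]
t=15-16: P3@Q0 runs 1, rem=7, I/O yield, promote→Q0. Q0=[P4,P5,P1,P2,P3] Q1=[] Q2=[]
t=16-17: P4@Q0 runs 1, rem=8, I/O yield, promote→Q0. Q0=[P5,P1,P2,P3,P4] Q1=[] Q2=[]
t=17-18: P5@Q0 runs 1, rem=6, I/O yield, promote→Q0. Q0=[P1,P2,P3,P4,P5] Q1=[] Q2=[]
t=18-19: P1@Q0 runs 1, rem=11, I/O yield, promote→Q0. Q0=[P2,P3,P4,P5,P1] Q1=[] Q2=[]
t=19-20: P2@Q0 runs 1, rem=0, completes. Q0=[P3,P4,P5,P1] Q1=[] Q2=[]
t=20-21: P3@Q0 runs 1, rem=6, I/O yield, promote→Q0. Q0=[P4,P5,P1,P3] Q1=[] Q2=[]
t=21-22: P4@Q0 runs 1, rem=7, I/O yield, promote→Q0. Q0=[P5,P1,P3,P4] Q1=[] Q2=[]
t=22-23: P5@Q0 runs 1, rem=5, I/O yield, promote→Q0. Q0=[P1,P3,P4,P5] Q1=[] Q2=[]
t=23-24: P1@Q0 runs 1, rem=10, I/O yield, promote→Q0. Q0=[P3,P4,P5,P1] Q1=[] Q2=[]
t=24-25: P3@Q0 runs 1, rem=5, I/O yield, promote→Q0. Q0=[P4,P5,P1,P3] Q1=[] Q2=[]
t=25-26: P4@Q0 runs 1, rem=6, I/O yield, promote→Q0. Q0=[P5,P1,P3,P4] Q1=[] Q2=[]
t=26-27: P5@Q0 runs 1, rem=4, I/O yield, promote→Q0. Q0=[P1,P3,P4,P5] Q1=[] Q2=[]
t=27-28: P1@Q0 runs 1, rem=9, I/O yield, promote→Q0. Q0=[P3,P4,P5,P1] Q1=[] Q2=[]
t=28-29: P3@Q0 runs 1, rem=4, I/O yield, promote→Q0. Q0=[P4,P5,P1,P3] Q1=[] Q2=[]
t=29-30: P4@Q0 runs 1, rem=5, I/O yield, promote→Q0. Q0=[P5,P1,P3,P4] Q1=[] Q2=[]
t=30-31: P5@Q0 runs 1, rem=3, I/O yield, promote→Q0. Q0=[P1,P3,P4,P5] Q1=[] Q2=[]
t=31-32: P1@Q0 runs 1, rem=8, I/O yield, promote→Q0. Q0=[P3,P4,P5,P1] Q1=[] Q2=[]
t=32-33: P3@Q0 runs 1, rem=3, I/O yield, promote→Q0. Q0=[P4,P5,P1,P3] Q1=[] Q2=[]
t=33-34: P4@Q0 runs 1, rem=4, I/O yield, promote→Q0. Q0=[P5,P1,P3,P4] Q1=[] Q2=[]
t=34-35: P5@Q0 runs 1, rem=2, I/O yield, promote→Q0. Q0=[P1,P3,P4,P5] Q1=[] Q2=[]
t=35-36: P1@Q0 runs 1, rem=7, I/O yield, promote→Q0. Q0=[P3,P4,P5,P1] Q1=[] Q2=[]
t=36-37: P3@Q0 runs 1, rem=2, I/O yield, promote→Q0. Q0=[P4,P5,P1,P3] Q1=[] Q2=[]
t=37-38: P4@Q0 runs 1, rem=3, I/O yield, promote→Q0. Q0=[P5,P1,P3,P4] Q1=[] Q2=[]
t=38-39: P5@Q0 runs 1, rem=1, I/O yield, promote→Q0. Q0=[P1,P3,P4,P5] Q1=[] Q2=[]
t=39-40: P1@Q0 runs 1, rem=6, I/O yield, promote→Q0. Q0=[P3,P4,P5,P1] Q1=[] Q2=[]
t=40-41: P3@Q0 runs 1, rem=1, I/O yield, promote→Q0. Q0=[P4,P5,P1,P3] Q1=[] Q2=[]
t=41-42: P4@Q0 runs 1, rem=2, I/O yield, promote→Q0. Q0=[P5,P1,P3,P4] Q1=[] Q2=[]
t=42-43: P5@Q0 runs 1, rem=0, completes. Q0=[P1,P3,P4] Q1=[] Q2=[]
t=43-44: P1@Q0 runs 1, rem=5, I/O yield, promote→Q0. Q0=[P3,P4,P1] Q1=[] Q2=[]
t=44-45: P3@Q0 runs 1, rem=0, completes. Q0=[P4,P1] Q1=[] Q2=[]
t=45-46: P4@Q0 runs 1, rem=1, I/O yield, promote→Q0. Q0=[P1,P4] Q1=[] Q2=[]
t=46-47: P1@Q0 runs 1, rem=4, I/O yield, promote→Q0. Q0=[P4,P1] Q1=[] Q2=[]
t=47-48: P4@Q0 runs 1, rem=0, completes. Q0=[P1] Q1=[] Q2=[]
t=48-49: P1@Q0 runs 1, rem=3, I/O yield, promote→Q0. Q0=[P1] Q1=[] Q2=[]
t=49-50: P1@Q0 runs 1, rem=2, I/O yield, promote→Q0. Q0=[P1] Q1=[] Q2=[]
t=50-51: P1@Q0 runs 1, rem=1, I/O yield, promote→Q0. Q0=[P1] Q1=[] Q2=[]
t=51-52: P1@Q0 runs 1, rem=0, completes. Q0=[] Q1=[] Q2=[]

Answer: P2,P5,P3,P4,P1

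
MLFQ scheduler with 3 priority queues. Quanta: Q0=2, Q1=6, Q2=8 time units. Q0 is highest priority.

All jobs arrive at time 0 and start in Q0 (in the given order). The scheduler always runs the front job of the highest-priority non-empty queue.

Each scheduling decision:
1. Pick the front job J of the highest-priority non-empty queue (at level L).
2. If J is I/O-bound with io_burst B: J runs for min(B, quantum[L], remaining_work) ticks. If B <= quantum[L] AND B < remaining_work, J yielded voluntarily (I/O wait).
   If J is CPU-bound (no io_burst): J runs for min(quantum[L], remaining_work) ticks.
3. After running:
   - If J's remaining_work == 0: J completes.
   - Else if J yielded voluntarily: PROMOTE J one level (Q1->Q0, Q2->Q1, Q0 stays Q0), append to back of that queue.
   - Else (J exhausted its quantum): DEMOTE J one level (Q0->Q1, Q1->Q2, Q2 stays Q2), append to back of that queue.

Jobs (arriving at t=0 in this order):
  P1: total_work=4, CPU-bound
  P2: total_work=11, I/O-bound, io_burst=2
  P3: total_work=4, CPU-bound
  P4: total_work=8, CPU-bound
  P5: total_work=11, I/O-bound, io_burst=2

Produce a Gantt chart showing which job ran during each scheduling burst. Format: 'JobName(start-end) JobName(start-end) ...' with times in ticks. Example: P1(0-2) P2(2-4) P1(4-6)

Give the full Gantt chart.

Answer: P1(0-2) P2(2-4) P3(4-6) P4(6-8) P5(8-10) P2(10-12) P5(12-14) P2(14-16) P5(16-18) P2(18-20) P5(20-22) P2(22-24) P5(24-26) P2(26-27) P5(27-28) P1(28-30) P3(30-32) P4(32-38)

Derivation:
t=0-2: P1@Q0 runs 2, rem=2, quantum used, demote→Q1. Q0=[P2,P3,P4,P5] Q1=[P1] Q2=[]
t=2-4: P2@Q0 runs 2, rem=9, I/O yield, promote→Q0. Q0=[P3,P4,P5,P2] Q1=[P1] Q2=[]
t=4-6: P3@Q0 runs 2, rem=2, quantum used, demote→Q1. Q0=[P4,P5,P2] Q1=[P1,P3] Q2=[]
t=6-8: P4@Q0 runs 2, rem=6, quantum used, demote→Q1. Q0=[P5,P2] Q1=[P1,P3,P4] Q2=[]
t=8-10: P5@Q0 runs 2, rem=9, I/O yield, promote→Q0. Q0=[P2,P5] Q1=[P1,P3,P4] Q2=[]
t=10-12: P2@Q0 runs 2, rem=7, I/O yield, promote→Q0. Q0=[P5,P2] Q1=[P1,P3,P4] Q2=[]
t=12-14: P5@Q0 runs 2, rem=7, I/O yield, promote→Q0. Q0=[P2,P5] Q1=[P1,P3,P4] Q2=[]
t=14-16: P2@Q0 runs 2, rem=5, I/O yield, promote→Q0. Q0=[P5,P2] Q1=[P1,P3,P4] Q2=[]
t=16-18: P5@Q0 runs 2, rem=5, I/O yield, promote→Q0. Q0=[P2,P5] Q1=[P1,P3,P4] Q2=[]
t=18-20: P2@Q0 runs 2, rem=3, I/O yield, promote→Q0. Q0=[P5,P2] Q1=[P1,P3,P4] Q2=[]
t=20-22: P5@Q0 runs 2, rem=3, I/O yield, promote→Q0. Q0=[P2,P5] Q1=[P1,P3,P4] Q2=[]
t=22-24: P2@Q0 runs 2, rem=1, I/O yield, promote→Q0. Q0=[P5,P2] Q1=[P1,P3,P4] Q2=[]
t=24-26: P5@Q0 runs 2, rem=1, I/O yield, promote→Q0. Q0=[P2,P5] Q1=[P1,P3,P4] Q2=[]
t=26-27: P2@Q0 runs 1, rem=0, completes. Q0=[P5] Q1=[P1,P3,P4] Q2=[]
t=27-28: P5@Q0 runs 1, rem=0, completes. Q0=[] Q1=[P1,P3,P4] Q2=[]
t=28-30: P1@Q1 runs 2, rem=0, completes. Q0=[] Q1=[P3,P4] Q2=[]
t=30-32: P3@Q1 runs 2, rem=0, completes. Q0=[] Q1=[P4] Q2=[]
t=32-38: P4@Q1 runs 6, rem=0, completes. Q0=[] Q1=[] Q2=[]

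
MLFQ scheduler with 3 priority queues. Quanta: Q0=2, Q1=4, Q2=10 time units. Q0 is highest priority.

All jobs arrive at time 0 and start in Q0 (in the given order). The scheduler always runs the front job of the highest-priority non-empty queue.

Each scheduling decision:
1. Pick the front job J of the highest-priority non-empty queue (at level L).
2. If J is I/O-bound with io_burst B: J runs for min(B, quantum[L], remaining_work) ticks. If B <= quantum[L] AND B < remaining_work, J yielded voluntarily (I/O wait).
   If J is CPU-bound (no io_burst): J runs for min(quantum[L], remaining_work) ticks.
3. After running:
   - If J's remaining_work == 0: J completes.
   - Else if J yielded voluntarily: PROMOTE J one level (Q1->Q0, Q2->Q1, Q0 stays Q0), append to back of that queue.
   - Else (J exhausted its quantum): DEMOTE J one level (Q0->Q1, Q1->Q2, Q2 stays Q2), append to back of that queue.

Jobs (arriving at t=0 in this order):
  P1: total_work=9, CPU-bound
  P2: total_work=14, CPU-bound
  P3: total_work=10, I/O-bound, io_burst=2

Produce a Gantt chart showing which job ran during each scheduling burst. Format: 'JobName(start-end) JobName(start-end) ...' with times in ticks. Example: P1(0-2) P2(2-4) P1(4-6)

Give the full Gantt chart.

Answer: P1(0-2) P2(2-4) P3(4-6) P3(6-8) P3(8-10) P3(10-12) P3(12-14) P1(14-18) P2(18-22) P1(22-25) P2(25-33)

Derivation:
t=0-2: P1@Q0 runs 2, rem=7, quantum used, demote→Q1. Q0=[P2,P3] Q1=[P1] Q2=[]
t=2-4: P2@Q0 runs 2, rem=12, quantum used, demote→Q1. Q0=[P3] Q1=[P1,P2] Q2=[]
t=4-6: P3@Q0 runs 2, rem=8, I/O yield, promote→Q0. Q0=[P3] Q1=[P1,P2] Q2=[]
t=6-8: P3@Q0 runs 2, rem=6, I/O yield, promote→Q0. Q0=[P3] Q1=[P1,P2] Q2=[]
t=8-10: P3@Q0 runs 2, rem=4, I/O yield, promote→Q0. Q0=[P3] Q1=[P1,P2] Q2=[]
t=10-12: P3@Q0 runs 2, rem=2, I/O yield, promote→Q0. Q0=[P3] Q1=[P1,P2] Q2=[]
t=12-14: P3@Q0 runs 2, rem=0, completes. Q0=[] Q1=[P1,P2] Q2=[]
t=14-18: P1@Q1 runs 4, rem=3, quantum used, demote→Q2. Q0=[] Q1=[P2] Q2=[P1]
t=18-22: P2@Q1 runs 4, rem=8, quantum used, demote→Q2. Q0=[] Q1=[] Q2=[P1,P2]
t=22-25: P1@Q2 runs 3, rem=0, completes. Q0=[] Q1=[] Q2=[P2]
t=25-33: P2@Q2 runs 8, rem=0, completes. Q0=[] Q1=[] Q2=[]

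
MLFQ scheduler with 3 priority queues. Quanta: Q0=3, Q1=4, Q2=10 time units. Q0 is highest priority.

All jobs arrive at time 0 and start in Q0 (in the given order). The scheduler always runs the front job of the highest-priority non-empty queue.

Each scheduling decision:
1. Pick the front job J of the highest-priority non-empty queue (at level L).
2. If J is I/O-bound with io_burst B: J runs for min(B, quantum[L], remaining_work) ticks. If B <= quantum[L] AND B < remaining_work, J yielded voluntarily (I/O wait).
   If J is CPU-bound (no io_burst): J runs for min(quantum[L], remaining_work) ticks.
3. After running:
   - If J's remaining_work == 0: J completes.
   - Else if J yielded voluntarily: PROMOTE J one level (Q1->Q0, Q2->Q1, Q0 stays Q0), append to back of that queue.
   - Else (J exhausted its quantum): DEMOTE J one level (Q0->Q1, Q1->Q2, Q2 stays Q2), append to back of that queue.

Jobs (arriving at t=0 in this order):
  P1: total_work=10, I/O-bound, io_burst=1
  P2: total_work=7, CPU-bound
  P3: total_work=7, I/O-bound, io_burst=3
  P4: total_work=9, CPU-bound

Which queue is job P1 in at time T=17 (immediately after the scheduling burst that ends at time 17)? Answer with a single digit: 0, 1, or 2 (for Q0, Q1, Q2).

Answer: 0

Derivation:
t=0-1: P1@Q0 runs 1, rem=9, I/O yield, promote→Q0. Q0=[P2,P3,P4,P1] Q1=[] Q2=[]
t=1-4: P2@Q0 runs 3, rem=4, quantum used, demote→Q1. Q0=[P3,P4,P1] Q1=[P2] Q2=[]
t=4-7: P3@Q0 runs 3, rem=4, I/O yield, promote→Q0. Q0=[P4,P1,P3] Q1=[P2] Q2=[]
t=7-10: P4@Q0 runs 3, rem=6, quantum used, demote→Q1. Q0=[P1,P3] Q1=[P2,P4] Q2=[]
t=10-11: P1@Q0 runs 1, rem=8, I/O yield, promote→Q0. Q0=[P3,P1] Q1=[P2,P4] Q2=[]
t=11-14: P3@Q0 runs 3, rem=1, I/O yield, promote→Q0. Q0=[P1,P3] Q1=[P2,P4] Q2=[]
t=14-15: P1@Q0 runs 1, rem=7, I/O yield, promote→Q0. Q0=[P3,P1] Q1=[P2,P4] Q2=[]
t=15-16: P3@Q0 runs 1, rem=0, completes. Q0=[P1] Q1=[P2,P4] Q2=[]
t=16-17: P1@Q0 runs 1, rem=6, I/O yield, promote→Q0. Q0=[P1] Q1=[P2,P4] Q2=[]
t=17-18: P1@Q0 runs 1, rem=5, I/O yield, promote→Q0. Q0=[P1] Q1=[P2,P4] Q2=[]
t=18-19: P1@Q0 runs 1, rem=4, I/O yield, promote→Q0. Q0=[P1] Q1=[P2,P4] Q2=[]
t=19-20: P1@Q0 runs 1, rem=3, I/O yield, promote→Q0. Q0=[P1] Q1=[P2,P4] Q2=[]
t=20-21: P1@Q0 runs 1, rem=2, I/O yield, promote→Q0. Q0=[P1] Q1=[P2,P4] Q2=[]
t=21-22: P1@Q0 runs 1, rem=1, I/O yield, promote→Q0. Q0=[P1] Q1=[P2,P4] Q2=[]
t=22-23: P1@Q0 runs 1, rem=0, completes. Q0=[] Q1=[P2,P4] Q2=[]
t=23-27: P2@Q1 runs 4, rem=0, completes. Q0=[] Q1=[P4] Q2=[]
t=27-31: P4@Q1 runs 4, rem=2, quantum used, demote→Q2. Q0=[] Q1=[] Q2=[P4]
t=31-33: P4@Q2 runs 2, rem=0, completes. Q0=[] Q1=[] Q2=[]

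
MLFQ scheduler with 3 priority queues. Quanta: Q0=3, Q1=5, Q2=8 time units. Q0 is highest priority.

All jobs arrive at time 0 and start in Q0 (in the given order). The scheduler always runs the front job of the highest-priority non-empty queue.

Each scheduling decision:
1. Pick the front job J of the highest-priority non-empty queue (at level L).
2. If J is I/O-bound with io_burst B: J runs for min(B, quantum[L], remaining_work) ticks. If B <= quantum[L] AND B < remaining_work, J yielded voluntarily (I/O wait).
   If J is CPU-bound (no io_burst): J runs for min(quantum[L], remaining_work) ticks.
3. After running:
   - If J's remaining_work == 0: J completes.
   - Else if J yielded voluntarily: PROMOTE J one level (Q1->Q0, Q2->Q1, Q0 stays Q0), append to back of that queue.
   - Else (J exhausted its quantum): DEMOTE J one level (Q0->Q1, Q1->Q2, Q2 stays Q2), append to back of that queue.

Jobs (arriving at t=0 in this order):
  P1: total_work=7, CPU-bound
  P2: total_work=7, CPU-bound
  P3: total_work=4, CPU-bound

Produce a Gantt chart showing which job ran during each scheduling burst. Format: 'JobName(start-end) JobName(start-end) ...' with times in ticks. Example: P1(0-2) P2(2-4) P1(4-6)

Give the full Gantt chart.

Answer: P1(0-3) P2(3-6) P3(6-9) P1(9-13) P2(13-17) P3(17-18)

Derivation:
t=0-3: P1@Q0 runs 3, rem=4, quantum used, demote→Q1. Q0=[P2,P3] Q1=[P1] Q2=[]
t=3-6: P2@Q0 runs 3, rem=4, quantum used, demote→Q1. Q0=[P3] Q1=[P1,P2] Q2=[]
t=6-9: P3@Q0 runs 3, rem=1, quantum used, demote→Q1. Q0=[] Q1=[P1,P2,P3] Q2=[]
t=9-13: P1@Q1 runs 4, rem=0, completes. Q0=[] Q1=[P2,P3] Q2=[]
t=13-17: P2@Q1 runs 4, rem=0, completes. Q0=[] Q1=[P3] Q2=[]
t=17-18: P3@Q1 runs 1, rem=0, completes. Q0=[] Q1=[] Q2=[]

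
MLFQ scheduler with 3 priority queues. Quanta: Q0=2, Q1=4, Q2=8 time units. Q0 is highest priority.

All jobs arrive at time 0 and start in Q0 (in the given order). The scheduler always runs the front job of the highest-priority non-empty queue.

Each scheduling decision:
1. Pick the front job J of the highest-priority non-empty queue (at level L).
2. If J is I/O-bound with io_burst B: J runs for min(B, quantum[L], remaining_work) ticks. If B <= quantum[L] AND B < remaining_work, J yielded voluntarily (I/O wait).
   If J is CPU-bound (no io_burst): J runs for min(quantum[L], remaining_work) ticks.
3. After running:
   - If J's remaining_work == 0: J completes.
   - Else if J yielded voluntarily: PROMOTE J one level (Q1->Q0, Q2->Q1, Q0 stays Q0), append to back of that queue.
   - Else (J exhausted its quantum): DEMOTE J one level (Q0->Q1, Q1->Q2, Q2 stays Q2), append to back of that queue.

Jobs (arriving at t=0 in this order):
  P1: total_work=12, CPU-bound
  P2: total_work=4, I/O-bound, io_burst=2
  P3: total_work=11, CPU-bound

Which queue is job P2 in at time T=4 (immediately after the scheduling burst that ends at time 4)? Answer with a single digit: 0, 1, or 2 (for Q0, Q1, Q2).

t=0-2: P1@Q0 runs 2, rem=10, quantum used, demote→Q1. Q0=[P2,P3] Q1=[P1] Q2=[]
t=2-4: P2@Q0 runs 2, rem=2, I/O yield, promote→Q0. Q0=[P3,P2] Q1=[P1] Q2=[]
t=4-6: P3@Q0 runs 2, rem=9, quantum used, demote→Q1. Q0=[P2] Q1=[P1,P3] Q2=[]
t=6-8: P2@Q0 runs 2, rem=0, completes. Q0=[] Q1=[P1,P3] Q2=[]
t=8-12: P1@Q1 runs 4, rem=6, quantum used, demote→Q2. Q0=[] Q1=[P3] Q2=[P1]
t=12-16: P3@Q1 runs 4, rem=5, quantum used, demote→Q2. Q0=[] Q1=[] Q2=[P1,P3]
t=16-22: P1@Q2 runs 6, rem=0, completes. Q0=[] Q1=[] Q2=[P3]
t=22-27: P3@Q2 runs 5, rem=0, completes. Q0=[] Q1=[] Q2=[]

Answer: 0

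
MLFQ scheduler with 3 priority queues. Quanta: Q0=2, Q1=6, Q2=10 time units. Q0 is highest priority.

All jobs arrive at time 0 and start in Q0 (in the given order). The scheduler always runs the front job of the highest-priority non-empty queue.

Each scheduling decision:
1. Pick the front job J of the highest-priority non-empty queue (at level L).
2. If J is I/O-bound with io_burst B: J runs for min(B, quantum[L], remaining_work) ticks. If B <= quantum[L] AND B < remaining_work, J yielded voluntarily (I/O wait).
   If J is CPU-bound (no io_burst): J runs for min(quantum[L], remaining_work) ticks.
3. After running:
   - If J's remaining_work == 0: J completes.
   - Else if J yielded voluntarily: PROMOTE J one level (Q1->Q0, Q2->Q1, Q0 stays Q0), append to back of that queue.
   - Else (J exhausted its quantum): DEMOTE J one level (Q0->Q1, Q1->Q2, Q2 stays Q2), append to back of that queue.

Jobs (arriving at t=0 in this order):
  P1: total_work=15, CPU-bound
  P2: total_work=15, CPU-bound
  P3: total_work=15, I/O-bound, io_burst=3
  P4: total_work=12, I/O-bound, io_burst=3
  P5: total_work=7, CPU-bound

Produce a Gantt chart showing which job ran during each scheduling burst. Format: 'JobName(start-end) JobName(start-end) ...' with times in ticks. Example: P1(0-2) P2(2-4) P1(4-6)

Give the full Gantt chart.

t=0-2: P1@Q0 runs 2, rem=13, quantum used, demote→Q1. Q0=[P2,P3,P4,P5] Q1=[P1] Q2=[]
t=2-4: P2@Q0 runs 2, rem=13, quantum used, demote→Q1. Q0=[P3,P4,P5] Q1=[P1,P2] Q2=[]
t=4-6: P3@Q0 runs 2, rem=13, quantum used, demote→Q1. Q0=[P4,P5] Q1=[P1,P2,P3] Q2=[]
t=6-8: P4@Q0 runs 2, rem=10, quantum used, demote→Q1. Q0=[P5] Q1=[P1,P2,P3,P4] Q2=[]
t=8-10: P5@Q0 runs 2, rem=5, quantum used, demote→Q1. Q0=[] Q1=[P1,P2,P3,P4,P5] Q2=[]
t=10-16: P1@Q1 runs 6, rem=7, quantum used, demote→Q2. Q0=[] Q1=[P2,P3,P4,P5] Q2=[P1]
t=16-22: P2@Q1 runs 6, rem=7, quantum used, demote→Q2. Q0=[] Q1=[P3,P4,P5] Q2=[P1,P2]
t=22-25: P3@Q1 runs 3, rem=10, I/O yield, promote→Q0. Q0=[P3] Q1=[P4,P5] Q2=[P1,P2]
t=25-27: P3@Q0 runs 2, rem=8, quantum used, demote→Q1. Q0=[] Q1=[P4,P5,P3] Q2=[P1,P2]
t=27-30: P4@Q1 runs 3, rem=7, I/O yield, promote→Q0. Q0=[P4] Q1=[P5,P3] Q2=[P1,P2]
t=30-32: P4@Q0 runs 2, rem=5, quantum used, demote→Q1. Q0=[] Q1=[P5,P3,P4] Q2=[P1,P2]
t=32-37: P5@Q1 runs 5, rem=0, completes. Q0=[] Q1=[P3,P4] Q2=[P1,P2]
t=37-40: P3@Q1 runs 3, rem=5, I/O yield, promote→Q0. Q0=[P3] Q1=[P4] Q2=[P1,P2]
t=40-42: P3@Q0 runs 2, rem=3, quantum used, demote→Q1. Q0=[] Q1=[P4,P3] Q2=[P1,P2]
t=42-45: P4@Q1 runs 3, rem=2, I/O yield, promote→Q0. Q0=[P4] Q1=[P3] Q2=[P1,P2]
t=45-47: P4@Q0 runs 2, rem=0, completes. Q0=[] Q1=[P3] Q2=[P1,P2]
t=47-50: P3@Q1 runs 3, rem=0, completes. Q0=[] Q1=[] Q2=[P1,P2]
t=50-57: P1@Q2 runs 7, rem=0, completes. Q0=[] Q1=[] Q2=[P2]
t=57-64: P2@Q2 runs 7, rem=0, completes. Q0=[] Q1=[] Q2=[]

Answer: P1(0-2) P2(2-4) P3(4-6) P4(6-8) P5(8-10) P1(10-16) P2(16-22) P3(22-25) P3(25-27) P4(27-30) P4(30-32) P5(32-37) P3(37-40) P3(40-42) P4(42-45) P4(45-47) P3(47-50) P1(50-57) P2(57-64)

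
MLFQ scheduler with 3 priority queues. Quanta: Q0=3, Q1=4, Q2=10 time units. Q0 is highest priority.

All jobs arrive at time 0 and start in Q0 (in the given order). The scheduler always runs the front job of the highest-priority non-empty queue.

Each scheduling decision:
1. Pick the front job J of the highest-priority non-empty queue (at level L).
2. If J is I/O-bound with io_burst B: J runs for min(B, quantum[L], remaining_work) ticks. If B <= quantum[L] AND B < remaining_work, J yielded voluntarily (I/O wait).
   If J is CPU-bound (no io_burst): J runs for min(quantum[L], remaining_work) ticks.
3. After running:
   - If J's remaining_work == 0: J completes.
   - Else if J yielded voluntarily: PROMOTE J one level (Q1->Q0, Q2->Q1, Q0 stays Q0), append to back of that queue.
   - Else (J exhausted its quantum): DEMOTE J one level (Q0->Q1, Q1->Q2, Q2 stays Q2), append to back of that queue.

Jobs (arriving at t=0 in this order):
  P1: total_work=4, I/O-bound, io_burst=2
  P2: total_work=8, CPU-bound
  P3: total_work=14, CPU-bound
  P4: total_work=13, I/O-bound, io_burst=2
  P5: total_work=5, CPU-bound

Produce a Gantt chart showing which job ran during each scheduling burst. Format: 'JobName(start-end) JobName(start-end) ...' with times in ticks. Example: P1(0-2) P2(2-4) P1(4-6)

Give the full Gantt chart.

t=0-2: P1@Q0 runs 2, rem=2, I/O yield, promote→Q0. Q0=[P2,P3,P4,P5,P1] Q1=[] Q2=[]
t=2-5: P2@Q0 runs 3, rem=5, quantum used, demote→Q1. Q0=[P3,P4,P5,P1] Q1=[P2] Q2=[]
t=5-8: P3@Q0 runs 3, rem=11, quantum used, demote→Q1. Q0=[P4,P5,P1] Q1=[P2,P3] Q2=[]
t=8-10: P4@Q0 runs 2, rem=11, I/O yield, promote→Q0. Q0=[P5,P1,P4] Q1=[P2,P3] Q2=[]
t=10-13: P5@Q0 runs 3, rem=2, quantum used, demote→Q1. Q0=[P1,P4] Q1=[P2,P3,P5] Q2=[]
t=13-15: P1@Q0 runs 2, rem=0, completes. Q0=[P4] Q1=[P2,P3,P5] Q2=[]
t=15-17: P4@Q0 runs 2, rem=9, I/O yield, promote→Q0. Q0=[P4] Q1=[P2,P3,P5] Q2=[]
t=17-19: P4@Q0 runs 2, rem=7, I/O yield, promote→Q0. Q0=[P4] Q1=[P2,P3,P5] Q2=[]
t=19-21: P4@Q0 runs 2, rem=5, I/O yield, promote→Q0. Q0=[P4] Q1=[P2,P3,P5] Q2=[]
t=21-23: P4@Q0 runs 2, rem=3, I/O yield, promote→Q0. Q0=[P4] Q1=[P2,P3,P5] Q2=[]
t=23-25: P4@Q0 runs 2, rem=1, I/O yield, promote→Q0. Q0=[P4] Q1=[P2,P3,P5] Q2=[]
t=25-26: P4@Q0 runs 1, rem=0, completes. Q0=[] Q1=[P2,P3,P5] Q2=[]
t=26-30: P2@Q1 runs 4, rem=1, quantum used, demote→Q2. Q0=[] Q1=[P3,P5] Q2=[P2]
t=30-34: P3@Q1 runs 4, rem=7, quantum used, demote→Q2. Q0=[] Q1=[P5] Q2=[P2,P3]
t=34-36: P5@Q1 runs 2, rem=0, completes. Q0=[] Q1=[] Q2=[P2,P3]
t=36-37: P2@Q2 runs 1, rem=0, completes. Q0=[] Q1=[] Q2=[P3]
t=37-44: P3@Q2 runs 7, rem=0, completes. Q0=[] Q1=[] Q2=[]

Answer: P1(0-2) P2(2-5) P3(5-8) P4(8-10) P5(10-13) P1(13-15) P4(15-17) P4(17-19) P4(19-21) P4(21-23) P4(23-25) P4(25-26) P2(26-30) P3(30-34) P5(34-36) P2(36-37) P3(37-44)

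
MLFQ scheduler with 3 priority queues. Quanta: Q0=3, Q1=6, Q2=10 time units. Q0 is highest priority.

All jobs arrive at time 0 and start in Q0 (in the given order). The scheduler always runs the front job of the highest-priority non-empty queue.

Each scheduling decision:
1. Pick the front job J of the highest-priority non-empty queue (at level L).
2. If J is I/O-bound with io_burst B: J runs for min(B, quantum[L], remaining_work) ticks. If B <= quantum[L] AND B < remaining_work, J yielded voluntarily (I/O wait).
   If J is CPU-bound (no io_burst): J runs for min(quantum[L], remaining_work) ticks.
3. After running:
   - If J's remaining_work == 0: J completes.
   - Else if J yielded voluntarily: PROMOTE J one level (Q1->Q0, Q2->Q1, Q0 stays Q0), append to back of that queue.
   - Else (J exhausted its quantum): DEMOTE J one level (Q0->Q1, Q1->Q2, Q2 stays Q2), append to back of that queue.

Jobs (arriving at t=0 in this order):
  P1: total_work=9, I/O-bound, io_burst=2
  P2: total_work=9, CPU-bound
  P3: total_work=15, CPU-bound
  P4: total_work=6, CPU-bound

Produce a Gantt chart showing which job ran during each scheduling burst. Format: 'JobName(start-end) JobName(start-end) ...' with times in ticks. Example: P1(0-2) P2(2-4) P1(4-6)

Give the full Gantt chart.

Answer: P1(0-2) P2(2-5) P3(5-8) P4(8-11) P1(11-13) P1(13-15) P1(15-17) P1(17-18) P2(18-24) P3(24-30) P4(30-33) P3(33-39)

Derivation:
t=0-2: P1@Q0 runs 2, rem=7, I/O yield, promote→Q0. Q0=[P2,P3,P4,P1] Q1=[] Q2=[]
t=2-5: P2@Q0 runs 3, rem=6, quantum used, demote→Q1. Q0=[P3,P4,P1] Q1=[P2] Q2=[]
t=5-8: P3@Q0 runs 3, rem=12, quantum used, demote→Q1. Q0=[P4,P1] Q1=[P2,P3] Q2=[]
t=8-11: P4@Q0 runs 3, rem=3, quantum used, demote→Q1. Q0=[P1] Q1=[P2,P3,P4] Q2=[]
t=11-13: P1@Q0 runs 2, rem=5, I/O yield, promote→Q0. Q0=[P1] Q1=[P2,P3,P4] Q2=[]
t=13-15: P1@Q0 runs 2, rem=3, I/O yield, promote→Q0. Q0=[P1] Q1=[P2,P3,P4] Q2=[]
t=15-17: P1@Q0 runs 2, rem=1, I/O yield, promote→Q0. Q0=[P1] Q1=[P2,P3,P4] Q2=[]
t=17-18: P1@Q0 runs 1, rem=0, completes. Q0=[] Q1=[P2,P3,P4] Q2=[]
t=18-24: P2@Q1 runs 6, rem=0, completes. Q0=[] Q1=[P3,P4] Q2=[]
t=24-30: P3@Q1 runs 6, rem=6, quantum used, demote→Q2. Q0=[] Q1=[P4] Q2=[P3]
t=30-33: P4@Q1 runs 3, rem=0, completes. Q0=[] Q1=[] Q2=[P3]
t=33-39: P3@Q2 runs 6, rem=0, completes. Q0=[] Q1=[] Q2=[]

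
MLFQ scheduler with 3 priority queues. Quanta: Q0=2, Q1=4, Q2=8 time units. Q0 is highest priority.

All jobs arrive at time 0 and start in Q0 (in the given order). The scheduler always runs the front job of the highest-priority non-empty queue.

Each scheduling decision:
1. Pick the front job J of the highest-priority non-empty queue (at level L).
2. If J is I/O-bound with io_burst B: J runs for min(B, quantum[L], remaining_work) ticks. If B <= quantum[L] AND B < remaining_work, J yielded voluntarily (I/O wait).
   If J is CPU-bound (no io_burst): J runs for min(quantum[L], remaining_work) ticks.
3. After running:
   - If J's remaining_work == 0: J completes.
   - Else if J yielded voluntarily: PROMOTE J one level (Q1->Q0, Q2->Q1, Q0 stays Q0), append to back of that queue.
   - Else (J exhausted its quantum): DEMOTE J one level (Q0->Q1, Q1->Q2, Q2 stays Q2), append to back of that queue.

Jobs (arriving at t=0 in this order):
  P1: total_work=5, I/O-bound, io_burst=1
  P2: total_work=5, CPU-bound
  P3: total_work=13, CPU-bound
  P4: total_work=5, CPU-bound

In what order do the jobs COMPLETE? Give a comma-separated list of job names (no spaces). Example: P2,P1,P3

t=0-1: P1@Q0 runs 1, rem=4, I/O yield, promote→Q0. Q0=[P2,P3,P4,P1] Q1=[] Q2=[]
t=1-3: P2@Q0 runs 2, rem=3, quantum used, demote→Q1. Q0=[P3,P4,P1] Q1=[P2] Q2=[]
t=3-5: P3@Q0 runs 2, rem=11, quantum used, demote→Q1. Q0=[P4,P1] Q1=[P2,P3] Q2=[]
t=5-7: P4@Q0 runs 2, rem=3, quantum used, demote→Q1. Q0=[P1] Q1=[P2,P3,P4] Q2=[]
t=7-8: P1@Q0 runs 1, rem=3, I/O yield, promote→Q0. Q0=[P1] Q1=[P2,P3,P4] Q2=[]
t=8-9: P1@Q0 runs 1, rem=2, I/O yield, promote→Q0. Q0=[P1] Q1=[P2,P3,P4] Q2=[]
t=9-10: P1@Q0 runs 1, rem=1, I/O yield, promote→Q0. Q0=[P1] Q1=[P2,P3,P4] Q2=[]
t=10-11: P1@Q0 runs 1, rem=0, completes. Q0=[] Q1=[P2,P3,P4] Q2=[]
t=11-14: P2@Q1 runs 3, rem=0, completes. Q0=[] Q1=[P3,P4] Q2=[]
t=14-18: P3@Q1 runs 4, rem=7, quantum used, demote→Q2. Q0=[] Q1=[P4] Q2=[P3]
t=18-21: P4@Q1 runs 3, rem=0, completes. Q0=[] Q1=[] Q2=[P3]
t=21-28: P3@Q2 runs 7, rem=0, completes. Q0=[] Q1=[] Q2=[]

Answer: P1,P2,P4,P3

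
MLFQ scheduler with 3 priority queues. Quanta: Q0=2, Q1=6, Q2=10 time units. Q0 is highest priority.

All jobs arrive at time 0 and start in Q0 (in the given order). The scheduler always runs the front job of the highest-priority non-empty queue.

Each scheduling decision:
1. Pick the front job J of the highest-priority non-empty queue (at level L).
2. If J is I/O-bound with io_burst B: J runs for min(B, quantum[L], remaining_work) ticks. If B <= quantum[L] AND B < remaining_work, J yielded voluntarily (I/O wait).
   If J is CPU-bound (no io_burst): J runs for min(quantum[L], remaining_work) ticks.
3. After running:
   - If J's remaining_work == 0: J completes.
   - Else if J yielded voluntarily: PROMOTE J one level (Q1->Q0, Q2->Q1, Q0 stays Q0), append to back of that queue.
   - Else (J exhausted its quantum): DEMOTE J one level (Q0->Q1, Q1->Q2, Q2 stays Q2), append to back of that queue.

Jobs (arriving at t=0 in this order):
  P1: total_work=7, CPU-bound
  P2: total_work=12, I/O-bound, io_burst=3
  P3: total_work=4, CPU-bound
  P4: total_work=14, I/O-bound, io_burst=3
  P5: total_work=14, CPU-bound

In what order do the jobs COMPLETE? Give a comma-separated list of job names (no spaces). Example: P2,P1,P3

t=0-2: P1@Q0 runs 2, rem=5, quantum used, demote→Q1. Q0=[P2,P3,P4,P5] Q1=[P1] Q2=[]
t=2-4: P2@Q0 runs 2, rem=10, quantum used, demote→Q1. Q0=[P3,P4,P5] Q1=[P1,P2] Q2=[]
t=4-6: P3@Q0 runs 2, rem=2, quantum used, demote→Q1. Q0=[P4,P5] Q1=[P1,P2,P3] Q2=[]
t=6-8: P4@Q0 runs 2, rem=12, quantum used, demote→Q1. Q0=[P5] Q1=[P1,P2,P3,P4] Q2=[]
t=8-10: P5@Q0 runs 2, rem=12, quantum used, demote→Q1. Q0=[] Q1=[P1,P2,P3,P4,P5] Q2=[]
t=10-15: P1@Q1 runs 5, rem=0, completes. Q0=[] Q1=[P2,P3,P4,P5] Q2=[]
t=15-18: P2@Q1 runs 3, rem=7, I/O yield, promote→Q0. Q0=[P2] Q1=[P3,P4,P5] Q2=[]
t=18-20: P2@Q0 runs 2, rem=5, quantum used, demote→Q1. Q0=[] Q1=[P3,P4,P5,P2] Q2=[]
t=20-22: P3@Q1 runs 2, rem=0, completes. Q0=[] Q1=[P4,P5,P2] Q2=[]
t=22-25: P4@Q1 runs 3, rem=9, I/O yield, promote→Q0. Q0=[P4] Q1=[P5,P2] Q2=[]
t=25-27: P4@Q0 runs 2, rem=7, quantum used, demote→Q1. Q0=[] Q1=[P5,P2,P4] Q2=[]
t=27-33: P5@Q1 runs 6, rem=6, quantum used, demote→Q2. Q0=[] Q1=[P2,P4] Q2=[P5]
t=33-36: P2@Q1 runs 3, rem=2, I/O yield, promote→Q0. Q0=[P2] Q1=[P4] Q2=[P5]
t=36-38: P2@Q0 runs 2, rem=0, completes. Q0=[] Q1=[P4] Q2=[P5]
t=38-41: P4@Q1 runs 3, rem=4, I/O yield, promote→Q0. Q0=[P4] Q1=[] Q2=[P5]
t=41-43: P4@Q0 runs 2, rem=2, quantum used, demote→Q1. Q0=[] Q1=[P4] Q2=[P5]
t=43-45: P4@Q1 runs 2, rem=0, completes. Q0=[] Q1=[] Q2=[P5]
t=45-51: P5@Q2 runs 6, rem=0, completes. Q0=[] Q1=[] Q2=[]

Answer: P1,P3,P2,P4,P5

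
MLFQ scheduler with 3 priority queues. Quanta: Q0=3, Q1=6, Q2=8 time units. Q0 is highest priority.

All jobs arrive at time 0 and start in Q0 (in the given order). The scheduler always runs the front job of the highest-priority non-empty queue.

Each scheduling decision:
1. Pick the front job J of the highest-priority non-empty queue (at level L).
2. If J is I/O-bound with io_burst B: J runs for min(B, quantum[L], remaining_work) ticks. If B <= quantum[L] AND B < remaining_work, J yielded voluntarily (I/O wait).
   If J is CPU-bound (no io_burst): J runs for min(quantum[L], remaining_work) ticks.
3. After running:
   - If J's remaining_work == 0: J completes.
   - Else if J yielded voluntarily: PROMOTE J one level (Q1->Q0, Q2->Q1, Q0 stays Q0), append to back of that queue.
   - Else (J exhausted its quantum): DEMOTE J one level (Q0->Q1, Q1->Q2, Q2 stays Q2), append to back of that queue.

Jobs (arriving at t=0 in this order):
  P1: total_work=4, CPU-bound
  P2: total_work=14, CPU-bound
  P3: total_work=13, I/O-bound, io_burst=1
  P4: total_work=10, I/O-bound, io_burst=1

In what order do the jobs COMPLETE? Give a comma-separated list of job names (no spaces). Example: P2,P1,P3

Answer: P4,P3,P1,P2

Derivation:
t=0-3: P1@Q0 runs 3, rem=1, quantum used, demote→Q1. Q0=[P2,P3,P4] Q1=[P1] Q2=[]
t=3-6: P2@Q0 runs 3, rem=11, quantum used, demote→Q1. Q0=[P3,P4] Q1=[P1,P2] Q2=[]
t=6-7: P3@Q0 runs 1, rem=12, I/O yield, promote→Q0. Q0=[P4,P3] Q1=[P1,P2] Q2=[]
t=7-8: P4@Q0 runs 1, rem=9, I/O yield, promote→Q0. Q0=[P3,P4] Q1=[P1,P2] Q2=[]
t=8-9: P3@Q0 runs 1, rem=11, I/O yield, promote→Q0. Q0=[P4,P3] Q1=[P1,P2] Q2=[]
t=9-10: P4@Q0 runs 1, rem=8, I/O yield, promote→Q0. Q0=[P3,P4] Q1=[P1,P2] Q2=[]
t=10-11: P3@Q0 runs 1, rem=10, I/O yield, promote→Q0. Q0=[P4,P3] Q1=[P1,P2] Q2=[]
t=11-12: P4@Q0 runs 1, rem=7, I/O yield, promote→Q0. Q0=[P3,P4] Q1=[P1,P2] Q2=[]
t=12-13: P3@Q0 runs 1, rem=9, I/O yield, promote→Q0. Q0=[P4,P3] Q1=[P1,P2] Q2=[]
t=13-14: P4@Q0 runs 1, rem=6, I/O yield, promote→Q0. Q0=[P3,P4] Q1=[P1,P2] Q2=[]
t=14-15: P3@Q0 runs 1, rem=8, I/O yield, promote→Q0. Q0=[P4,P3] Q1=[P1,P2] Q2=[]
t=15-16: P4@Q0 runs 1, rem=5, I/O yield, promote→Q0. Q0=[P3,P4] Q1=[P1,P2] Q2=[]
t=16-17: P3@Q0 runs 1, rem=7, I/O yield, promote→Q0. Q0=[P4,P3] Q1=[P1,P2] Q2=[]
t=17-18: P4@Q0 runs 1, rem=4, I/O yield, promote→Q0. Q0=[P3,P4] Q1=[P1,P2] Q2=[]
t=18-19: P3@Q0 runs 1, rem=6, I/O yield, promote→Q0. Q0=[P4,P3] Q1=[P1,P2] Q2=[]
t=19-20: P4@Q0 runs 1, rem=3, I/O yield, promote→Q0. Q0=[P3,P4] Q1=[P1,P2] Q2=[]
t=20-21: P3@Q0 runs 1, rem=5, I/O yield, promote→Q0. Q0=[P4,P3] Q1=[P1,P2] Q2=[]
t=21-22: P4@Q0 runs 1, rem=2, I/O yield, promote→Q0. Q0=[P3,P4] Q1=[P1,P2] Q2=[]
t=22-23: P3@Q0 runs 1, rem=4, I/O yield, promote→Q0. Q0=[P4,P3] Q1=[P1,P2] Q2=[]
t=23-24: P4@Q0 runs 1, rem=1, I/O yield, promote→Q0. Q0=[P3,P4] Q1=[P1,P2] Q2=[]
t=24-25: P3@Q0 runs 1, rem=3, I/O yield, promote→Q0. Q0=[P4,P3] Q1=[P1,P2] Q2=[]
t=25-26: P4@Q0 runs 1, rem=0, completes. Q0=[P3] Q1=[P1,P2] Q2=[]
t=26-27: P3@Q0 runs 1, rem=2, I/O yield, promote→Q0. Q0=[P3] Q1=[P1,P2] Q2=[]
t=27-28: P3@Q0 runs 1, rem=1, I/O yield, promote→Q0. Q0=[P3] Q1=[P1,P2] Q2=[]
t=28-29: P3@Q0 runs 1, rem=0, completes. Q0=[] Q1=[P1,P2] Q2=[]
t=29-30: P1@Q1 runs 1, rem=0, completes. Q0=[] Q1=[P2] Q2=[]
t=30-36: P2@Q1 runs 6, rem=5, quantum used, demote→Q2. Q0=[] Q1=[] Q2=[P2]
t=36-41: P2@Q2 runs 5, rem=0, completes. Q0=[] Q1=[] Q2=[]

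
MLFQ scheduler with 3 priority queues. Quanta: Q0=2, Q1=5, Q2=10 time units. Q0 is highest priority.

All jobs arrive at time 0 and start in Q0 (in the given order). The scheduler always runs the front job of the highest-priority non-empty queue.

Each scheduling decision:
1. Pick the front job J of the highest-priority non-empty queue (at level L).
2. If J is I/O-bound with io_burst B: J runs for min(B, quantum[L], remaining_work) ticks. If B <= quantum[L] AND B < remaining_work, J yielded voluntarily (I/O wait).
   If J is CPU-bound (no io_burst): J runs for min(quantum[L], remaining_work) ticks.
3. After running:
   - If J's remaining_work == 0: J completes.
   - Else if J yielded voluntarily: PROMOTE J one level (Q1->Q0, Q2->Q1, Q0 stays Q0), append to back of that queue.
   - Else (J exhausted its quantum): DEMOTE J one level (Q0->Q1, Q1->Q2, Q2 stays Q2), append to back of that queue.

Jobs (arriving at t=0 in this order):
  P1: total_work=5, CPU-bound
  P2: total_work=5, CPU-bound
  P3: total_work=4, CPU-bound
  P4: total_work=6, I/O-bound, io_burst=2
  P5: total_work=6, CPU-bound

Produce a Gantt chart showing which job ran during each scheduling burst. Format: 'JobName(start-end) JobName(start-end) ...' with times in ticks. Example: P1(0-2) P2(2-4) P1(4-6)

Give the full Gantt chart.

Answer: P1(0-2) P2(2-4) P3(4-6) P4(6-8) P5(8-10) P4(10-12) P4(12-14) P1(14-17) P2(17-20) P3(20-22) P5(22-26)

Derivation:
t=0-2: P1@Q0 runs 2, rem=3, quantum used, demote→Q1. Q0=[P2,P3,P4,P5] Q1=[P1] Q2=[]
t=2-4: P2@Q0 runs 2, rem=3, quantum used, demote→Q1. Q0=[P3,P4,P5] Q1=[P1,P2] Q2=[]
t=4-6: P3@Q0 runs 2, rem=2, quantum used, demote→Q1. Q0=[P4,P5] Q1=[P1,P2,P3] Q2=[]
t=6-8: P4@Q0 runs 2, rem=4, I/O yield, promote→Q0. Q0=[P5,P4] Q1=[P1,P2,P3] Q2=[]
t=8-10: P5@Q0 runs 2, rem=4, quantum used, demote→Q1. Q0=[P4] Q1=[P1,P2,P3,P5] Q2=[]
t=10-12: P4@Q0 runs 2, rem=2, I/O yield, promote→Q0. Q0=[P4] Q1=[P1,P2,P3,P5] Q2=[]
t=12-14: P4@Q0 runs 2, rem=0, completes. Q0=[] Q1=[P1,P2,P3,P5] Q2=[]
t=14-17: P1@Q1 runs 3, rem=0, completes. Q0=[] Q1=[P2,P3,P5] Q2=[]
t=17-20: P2@Q1 runs 3, rem=0, completes. Q0=[] Q1=[P3,P5] Q2=[]
t=20-22: P3@Q1 runs 2, rem=0, completes. Q0=[] Q1=[P5] Q2=[]
t=22-26: P5@Q1 runs 4, rem=0, completes. Q0=[] Q1=[] Q2=[]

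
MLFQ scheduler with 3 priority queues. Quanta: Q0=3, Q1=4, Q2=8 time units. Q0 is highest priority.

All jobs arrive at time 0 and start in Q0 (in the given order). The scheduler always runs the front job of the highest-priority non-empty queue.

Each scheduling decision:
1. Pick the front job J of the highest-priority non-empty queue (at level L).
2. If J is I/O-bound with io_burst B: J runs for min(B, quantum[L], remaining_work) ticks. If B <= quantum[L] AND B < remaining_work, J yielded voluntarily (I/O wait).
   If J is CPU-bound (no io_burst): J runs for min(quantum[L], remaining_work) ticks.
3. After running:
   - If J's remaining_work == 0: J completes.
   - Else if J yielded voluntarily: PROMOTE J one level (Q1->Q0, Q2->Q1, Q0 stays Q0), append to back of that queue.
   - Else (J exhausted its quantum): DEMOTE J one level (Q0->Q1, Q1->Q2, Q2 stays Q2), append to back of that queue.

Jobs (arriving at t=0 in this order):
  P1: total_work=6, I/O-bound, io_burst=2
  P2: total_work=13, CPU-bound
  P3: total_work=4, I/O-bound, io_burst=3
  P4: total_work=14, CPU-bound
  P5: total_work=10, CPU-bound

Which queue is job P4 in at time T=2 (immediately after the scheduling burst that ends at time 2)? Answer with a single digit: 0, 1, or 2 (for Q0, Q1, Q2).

Answer: 0

Derivation:
t=0-2: P1@Q0 runs 2, rem=4, I/O yield, promote→Q0. Q0=[P2,P3,P4,P5,P1] Q1=[] Q2=[]
t=2-5: P2@Q0 runs 3, rem=10, quantum used, demote→Q1. Q0=[P3,P4,P5,P1] Q1=[P2] Q2=[]
t=5-8: P3@Q0 runs 3, rem=1, I/O yield, promote→Q0. Q0=[P4,P5,P1,P3] Q1=[P2] Q2=[]
t=8-11: P4@Q0 runs 3, rem=11, quantum used, demote→Q1. Q0=[P5,P1,P3] Q1=[P2,P4] Q2=[]
t=11-14: P5@Q0 runs 3, rem=7, quantum used, demote→Q1. Q0=[P1,P3] Q1=[P2,P4,P5] Q2=[]
t=14-16: P1@Q0 runs 2, rem=2, I/O yield, promote→Q0. Q0=[P3,P1] Q1=[P2,P4,P5] Q2=[]
t=16-17: P3@Q0 runs 1, rem=0, completes. Q0=[P1] Q1=[P2,P4,P5] Q2=[]
t=17-19: P1@Q0 runs 2, rem=0, completes. Q0=[] Q1=[P2,P4,P5] Q2=[]
t=19-23: P2@Q1 runs 4, rem=6, quantum used, demote→Q2. Q0=[] Q1=[P4,P5] Q2=[P2]
t=23-27: P4@Q1 runs 4, rem=7, quantum used, demote→Q2. Q0=[] Q1=[P5] Q2=[P2,P4]
t=27-31: P5@Q1 runs 4, rem=3, quantum used, demote→Q2. Q0=[] Q1=[] Q2=[P2,P4,P5]
t=31-37: P2@Q2 runs 6, rem=0, completes. Q0=[] Q1=[] Q2=[P4,P5]
t=37-44: P4@Q2 runs 7, rem=0, completes. Q0=[] Q1=[] Q2=[P5]
t=44-47: P5@Q2 runs 3, rem=0, completes. Q0=[] Q1=[] Q2=[]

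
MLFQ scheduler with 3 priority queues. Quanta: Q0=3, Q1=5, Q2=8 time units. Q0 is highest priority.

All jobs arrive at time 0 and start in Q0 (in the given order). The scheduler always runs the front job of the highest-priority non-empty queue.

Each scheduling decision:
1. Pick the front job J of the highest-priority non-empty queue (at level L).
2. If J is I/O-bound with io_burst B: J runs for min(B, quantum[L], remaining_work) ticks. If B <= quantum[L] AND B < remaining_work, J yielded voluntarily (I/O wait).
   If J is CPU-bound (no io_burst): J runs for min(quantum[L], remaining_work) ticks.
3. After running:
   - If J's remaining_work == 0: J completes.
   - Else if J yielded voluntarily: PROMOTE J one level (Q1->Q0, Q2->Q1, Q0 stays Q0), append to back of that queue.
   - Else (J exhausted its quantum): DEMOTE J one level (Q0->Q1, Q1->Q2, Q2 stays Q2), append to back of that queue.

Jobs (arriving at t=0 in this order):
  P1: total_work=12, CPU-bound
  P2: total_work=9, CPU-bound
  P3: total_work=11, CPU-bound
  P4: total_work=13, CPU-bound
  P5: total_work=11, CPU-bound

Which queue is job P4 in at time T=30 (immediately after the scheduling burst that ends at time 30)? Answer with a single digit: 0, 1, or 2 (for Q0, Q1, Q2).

Answer: 1

Derivation:
t=0-3: P1@Q0 runs 3, rem=9, quantum used, demote→Q1. Q0=[P2,P3,P4,P5] Q1=[P1] Q2=[]
t=3-6: P2@Q0 runs 3, rem=6, quantum used, demote→Q1. Q0=[P3,P4,P5] Q1=[P1,P2] Q2=[]
t=6-9: P3@Q0 runs 3, rem=8, quantum used, demote→Q1. Q0=[P4,P5] Q1=[P1,P2,P3] Q2=[]
t=9-12: P4@Q0 runs 3, rem=10, quantum used, demote→Q1. Q0=[P5] Q1=[P1,P2,P3,P4] Q2=[]
t=12-15: P5@Q0 runs 3, rem=8, quantum used, demote→Q1. Q0=[] Q1=[P1,P2,P3,P4,P5] Q2=[]
t=15-20: P1@Q1 runs 5, rem=4, quantum used, demote→Q2. Q0=[] Q1=[P2,P3,P4,P5] Q2=[P1]
t=20-25: P2@Q1 runs 5, rem=1, quantum used, demote→Q2. Q0=[] Q1=[P3,P4,P5] Q2=[P1,P2]
t=25-30: P3@Q1 runs 5, rem=3, quantum used, demote→Q2. Q0=[] Q1=[P4,P5] Q2=[P1,P2,P3]
t=30-35: P4@Q1 runs 5, rem=5, quantum used, demote→Q2. Q0=[] Q1=[P5] Q2=[P1,P2,P3,P4]
t=35-40: P5@Q1 runs 5, rem=3, quantum used, demote→Q2. Q0=[] Q1=[] Q2=[P1,P2,P3,P4,P5]
t=40-44: P1@Q2 runs 4, rem=0, completes. Q0=[] Q1=[] Q2=[P2,P3,P4,P5]
t=44-45: P2@Q2 runs 1, rem=0, completes. Q0=[] Q1=[] Q2=[P3,P4,P5]
t=45-48: P3@Q2 runs 3, rem=0, completes. Q0=[] Q1=[] Q2=[P4,P5]
t=48-53: P4@Q2 runs 5, rem=0, completes. Q0=[] Q1=[] Q2=[P5]
t=53-56: P5@Q2 runs 3, rem=0, completes. Q0=[] Q1=[] Q2=[]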